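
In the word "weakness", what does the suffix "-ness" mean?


Suffix: -ness
Example: weakness = weak + -ness
Meaning = state of being


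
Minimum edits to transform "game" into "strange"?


Word 1: "game" (length 4)
Word 2: "strange" (length 7)
One optimal edit sequence (insert/delete/substitute each cost 1):
  1. insert 's'  (+1)
  2. insert 't'  (+1)
  3. substitute 'g' -> 'r'  (+1)
  4. keep 'a'
  5. insert 'n'  (+1)
  6. substitute 'm' -> 'g'  (+1)
  7. keep 'e'
Total edit operations: 5
Edit distance = 5


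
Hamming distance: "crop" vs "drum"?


Comparing character by character (same length = 4):
  Pos 0: 'c' vs 'd' !=
  Pos 1: 'r' vs 'r' =
  Pos 2: 'o' vs 'u' !=
  Pos 3: 'p' vs 'm' !=
Hamming distance = 3


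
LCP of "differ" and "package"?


Word 1: "differ"
Word 2: "package"
Comparing from start:
  Pos 0: 'd' != 'p' (stop)
LCP = "" (length 0)


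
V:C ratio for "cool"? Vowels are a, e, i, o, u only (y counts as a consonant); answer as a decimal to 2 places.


Word: "cool"
Vowels (a,e,i,o,u): 2
Consonants: 2
Ratio = 2/2
= 1.00


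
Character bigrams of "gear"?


Word: "gear" (length 4)
Number of bigrams = 4 - 2 + 1 = 3
  Position 0: "ge"
  Position 1: "ea"
  Position 2: "ar"
Bigrams = "ge", "ea", "ar"


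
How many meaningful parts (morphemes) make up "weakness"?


Word: "weakness"
Morphemes: weak + -ness
Each morpheme carries meaning
= 2 morphemes


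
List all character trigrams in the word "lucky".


Word: "lucky" (length 5)
Number of trigrams = 5 - 3 + 1 = 3
  Position 0: "luc"
  Position 1: "uck"
  Position 2: "cky"
Trigrams = "luc", "uck", "cky"


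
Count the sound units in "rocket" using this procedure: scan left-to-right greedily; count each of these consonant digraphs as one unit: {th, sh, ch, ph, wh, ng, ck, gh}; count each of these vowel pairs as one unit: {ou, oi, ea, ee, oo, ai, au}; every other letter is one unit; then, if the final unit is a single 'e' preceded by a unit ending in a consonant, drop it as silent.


Word: "rocket" (6 letters)
Left-to-right scan:
  1. 'r' (letter)
  2. 'o' (letter)
  3. 'ck' (digraph)
  4. 'e' (letter)
  5. 't' (letter)
Units from scan: 5
Sound units = 5 units


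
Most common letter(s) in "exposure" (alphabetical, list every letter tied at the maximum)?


Word: "exposure"
Letter counts:
  'e': 2
  'o': 1
  'p': 1
  'r': 1
  's': 1
  'u': 1
  'x': 1
Maximum count = 2
Most frequent = 'e' (2 times each)


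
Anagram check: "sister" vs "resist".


Word 1: "sister" → sorted: eirsst
Word 2: "resist" → sorted: eirsst
Same letters? eirsst == eirsst
Anagram = Yes


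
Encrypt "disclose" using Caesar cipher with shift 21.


Word: "disclose"
Shift: 21
Each letter → (letter + shift) mod 26:
  'd' (3) + 21 = 24 → 'y'
  'i' (8) + 21 = 3 → 'd'
  's' (18) + 21 = 13 → 'n'
  'c' (2) + 21 = 23 → 'x'
  'l' (11) + 21 = 6 → 'g'
  'o' (14) + 21 = 9 → 'j'
  's' (18) + 21 = 13 → 'n'
  'e' (4) + 21 = 25 → 'z'
Result = "ydnxgjnz"


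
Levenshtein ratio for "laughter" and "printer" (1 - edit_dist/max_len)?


Word 1: "laughter" (length 8)
Word 2: "printer" (length 7)
One optimal edit sequence:
  1. delete 'l'  (+1)
  2. substitute 'a' -> 'p'  (+1)
  3. substitute 'u' -> 'r'  (+1)
  4. substitute 'g' -> 'i'  (+1)
  5. substitute 'h' -> 'n'  (+1)
  6. keep 't'
  7. keep 'e'
  8. keep 'r'
Edit distance = 5
Max length = max(8, 7) = 8
Similarity = 1 - 5/8
= 0.3750


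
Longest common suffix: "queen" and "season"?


Word 1: "queen"
Word 2: "season"
Comparing from end:
  Pos -1: 'n' == 'n'
  Pos -2: 'e' != 'o' (stop)
LCS = "n" (length 1)


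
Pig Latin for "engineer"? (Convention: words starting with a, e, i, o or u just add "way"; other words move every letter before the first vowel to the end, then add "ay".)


Word: "engineer"
Starts with vowel → add 'way'
Pig Latin = "engineerway"


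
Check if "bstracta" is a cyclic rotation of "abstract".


Word: "abstract", Candidate: "bstracta"
Method: check if candidate is substring of word+word
"abstractabstract" contains "bstracta"? Yes
Is rotation = Yes


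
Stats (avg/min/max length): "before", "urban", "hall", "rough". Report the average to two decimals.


Lengths: "before"=6, "urban"=5, "hall"=4, "rough"=5
Sum = 20, Count = 4
Average = 20/4 = 5.00
= avg=5.00, min=4, max=6


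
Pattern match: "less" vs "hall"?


Pattern of "less": [0, 1, 2, 2]
Pattern of "hall": [0, 1, 2, 2]
Patterns match
Same pattern = Yes


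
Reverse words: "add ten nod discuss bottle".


Original: "add ten nod discuss bottle"
Words (1..n): add | ten | nod | discuss | bottle
Reversed (n..1): bottle | discuss | nod | ten | add
Result = "bottle discuss nod ten add"


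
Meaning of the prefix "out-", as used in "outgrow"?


Prefix: out-
Example: outgrow = out- + grow
Meaning = surpass


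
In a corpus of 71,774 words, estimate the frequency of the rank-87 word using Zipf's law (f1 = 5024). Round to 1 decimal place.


Zipf's law: f(r) = f(1) / r
f(1) = 5024
f(87) = 5024 / 87
= 57.7 occurrences


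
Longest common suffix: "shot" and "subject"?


Word 1: "shot"
Word 2: "subject"
Comparing from end:
  Pos -1: 't' == 't'
  Pos -2: 'o' != 'c' (stop)
LCS = "t" (length 1)


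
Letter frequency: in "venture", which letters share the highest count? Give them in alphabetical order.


Word: "venture"
Letter counts:
  'e': 2
  'n': 1
  'r': 1
  't': 1
  'u': 1
  'v': 1
Maximum count = 2
Most frequent = 'e' (2 times each)


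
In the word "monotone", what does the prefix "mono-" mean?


Prefix: mono-
Example: monotone (mono- + tone)
Meaning = one


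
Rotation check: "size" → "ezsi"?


Word: "size", Candidate: "ezsi"
Method: check if candidate is substring of word+word
"sizesize" contains "ezsi"? No
Is rotation = No


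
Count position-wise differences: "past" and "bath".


Comparing character by character (same length = 4):
  Pos 0: 'p' vs 'b' !=
  Pos 1: 'a' vs 'a' =
  Pos 2: 's' vs 't' !=
  Pos 3: 't' vs 'h' !=
Hamming distance = 3


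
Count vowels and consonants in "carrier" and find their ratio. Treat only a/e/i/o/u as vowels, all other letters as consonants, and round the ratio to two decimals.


Word: "carrier"
Vowels (a,e,i,o,u): 3
Consonants: 4
Ratio = 3/4
= 0.75


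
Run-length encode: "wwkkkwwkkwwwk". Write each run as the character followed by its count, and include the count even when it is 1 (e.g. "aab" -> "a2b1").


String: "wwkkkwwkkwwwk"
Scanning for consecutive runs:
  'w' x 2
  'k' x 3
  'w' x 2
  'k' x 2
  'w' x 3
  'k' x 1
RLE = "w2k3w2k2w3k1"


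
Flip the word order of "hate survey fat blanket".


Original: "hate survey fat blanket"
Words (1..n): hate | survey | fat | blanket
Reversed (n..1): blanket | fat | survey | hate
Result = "blanket fat survey hate"


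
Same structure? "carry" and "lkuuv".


Pattern of "carry": [0, 1, 2, 2, 3]
Pattern of "lkuuv": [0, 1, 2, 2, 3]
Patterns match
Same pattern = Yes


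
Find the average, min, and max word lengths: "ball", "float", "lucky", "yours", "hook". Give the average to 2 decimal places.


Lengths: "ball"=4, "float"=5, "lucky"=5, "yours"=5, "hook"=4
Sum = 23, Count = 5
Average = 23/5 = 4.60
= avg=4.60, min=4, max=5


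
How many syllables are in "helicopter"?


Word: "helicopter"
Syllable breakdown: hel / i / cop / ter
Counting: 4 parts
= 4 syllables


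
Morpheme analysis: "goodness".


Word: "goodness"
Morphemes: good | -ness
Each morpheme carries meaning
= 2 morphemes


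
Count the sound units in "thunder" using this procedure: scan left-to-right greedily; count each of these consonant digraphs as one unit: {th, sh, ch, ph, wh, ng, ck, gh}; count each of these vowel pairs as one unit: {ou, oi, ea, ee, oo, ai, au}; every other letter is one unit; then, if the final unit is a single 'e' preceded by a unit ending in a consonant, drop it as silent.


Word: "thunder" (7 letters)
Left-to-right scan:
  1. 'th' (digraph)
  2. 'u' (letter)
  3. 'n' (letter)
  4. 'd' (letter)
  5. 'e' (letter)
  6. 'r' (letter)
Units from scan: 6
Sound units = 6 units


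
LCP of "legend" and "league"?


Word 1: "legend"
Word 2: "league"
Comparing from start:
  Pos 0: 'l' == 'l'
  Pos 1: 'e' == 'e'
  Pos 2: 'g' != 'a' (stop)
LCP = "le" (length 2)


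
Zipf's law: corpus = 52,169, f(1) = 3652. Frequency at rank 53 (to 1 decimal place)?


Zipf's law: f(r) = f(1) / r
f(1) = 3652
f(53) = 3652 / 53
= 68.9 occurrences


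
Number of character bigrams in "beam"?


Word: "beam" (length 4)
Number of 2-grams = length - 2 + 1 = 4 - 2 + 1
= 3


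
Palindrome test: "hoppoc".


Word: "hoppoc"
Reversed: "coppoh"
Forward == Backward? hoppoc != coppoh
Palindrome = No


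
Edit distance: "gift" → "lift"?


Word 1: "gift" (length 4)
Word 2: "lift" (length 4)
One optimal edit sequence (insert/delete/substitute each cost 1):
  1. substitute 'g' -> 'l'  (+1)
  2. keep 'i'
  3. keep 'f'
  4. keep 't'
Total edit operations: 1
Edit distance = 1


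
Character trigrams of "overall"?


Word: "overall" (length 7)
Number of trigrams = 7 - 3 + 1 = 5
  Position 0: "ove"
  Position 1: "ver"
  Position 2: "era"
  Position 3: "ral"
  Position 4: "all"
Trigrams = "ove", "ver", "era", "ral", "all"


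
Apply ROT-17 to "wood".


Word: "wood"
Shift: 17
Each letter → (letter + shift) mod 26:
  'w' (22) + 17 = 13 → 'n'
  'o' (14) + 17 = 5 → 'f'
  'o' (14) + 17 = 5 → 'f'
  'd' (3) + 17 = 20 → 'u'
Result = "nffu"


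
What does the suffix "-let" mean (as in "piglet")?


Suffix: -let
Example: piglet (pig + -let)
Meaning = small


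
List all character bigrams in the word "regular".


Word: "regular" (length 7)
Number of bigrams = 7 - 2 + 1 = 6
  Position 0: "re"
  Position 1: "eg"
  Position 2: "gu"
  Position 3: "ul"
  Position 4: "la"
  Position 5: "ar"
Bigrams = "re", "eg", "gu", "ul", "la", "ar"


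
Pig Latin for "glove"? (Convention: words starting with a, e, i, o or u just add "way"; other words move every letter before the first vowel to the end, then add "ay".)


Word: "glove"
Starts with consonant(s) → move to end, add 'ay'
Consonant cluster: "gl"
Pig Latin = "oveglay"


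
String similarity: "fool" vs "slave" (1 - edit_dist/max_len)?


Word 1: "fool" (length 4)
Word 2: "slave" (length 5)
One optimal edit sequence:
  1. insert 's'  (+1)
  2. substitute 'f' -> 'l'  (+1)
  3. substitute 'o' -> 'a'  (+1)
  4. substitute 'o' -> 'v'  (+1)
  5. substitute 'l' -> 'e'  (+1)
Edit distance = 5
Max length = max(4, 5) = 5
Similarity = 1 - 5/5
= 0.0000


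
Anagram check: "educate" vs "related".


Word 1: "educate" → sorted: acdeetu
Word 2: "related" → sorted: adeelrt
Same letters? acdeetu != adeelrt
Anagram = No


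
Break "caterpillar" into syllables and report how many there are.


Word: "caterpillar"
Syllable breakdown: cat · er · pil · lar
Counting: 4 parts
= 4 syllables


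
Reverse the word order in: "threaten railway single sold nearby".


Original: "threaten railway single sold nearby"
Words (1..n): threaten | railway | single | sold | nearby
Reversed (n..1): nearby | sold | single | railway | threaten
Result = "nearby sold single railway threaten"


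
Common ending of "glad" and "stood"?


Word 1: "glad"
Word 2: "stood"
Comparing from end:
  Pos -1: 'd' == 'd'
  Pos -2: 'a' != 'o' (stop)
LCS = "d" (length 1)


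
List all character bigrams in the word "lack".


Word: "lack" (length 4)
Number of bigrams = 4 - 2 + 1 = 3
  Position 0: "la"
  Position 1: "ac"
  Position 2: "ck"
Bigrams = "la", "ac", "ck"


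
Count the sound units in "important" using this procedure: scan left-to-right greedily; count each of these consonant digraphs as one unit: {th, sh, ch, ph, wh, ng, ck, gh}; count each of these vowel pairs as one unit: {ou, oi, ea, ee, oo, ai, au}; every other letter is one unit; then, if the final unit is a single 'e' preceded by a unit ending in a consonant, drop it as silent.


Word: "important" (9 letters)
Left-to-right scan:
  [1] 'i' (letter)
  [2] 'm' (letter)
  [3] 'p' (letter)
  [4] 'o' (letter)
  [5] 'r' (letter)
  [6] 't' (letter)
  [7] 'a' (letter)
  [8] 'n' (letter)
  [9] 't' (letter)
Units from scan: 9
Sound units = 9 units


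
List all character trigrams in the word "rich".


Word: "rich" (length 4)
Number of trigrams = 4 - 3 + 1 = 2
  Position 0: "ric"
  Position 1: "ich"
Trigrams = "ric", "ich"


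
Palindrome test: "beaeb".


Word: "beaeb"
Reversed: "beaeb"
Forward == Backward? beaeb == beaeb
Palindrome = Yes


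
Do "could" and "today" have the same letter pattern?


Pattern of "could": [0, 1, 2, 3, 4]
Pattern of "today": [0, 1, 2, 3, 4]
Patterns match
Same pattern = Yes


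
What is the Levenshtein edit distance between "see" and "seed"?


Word 1: "see" (length 3)
Word 2: "seed" (length 4)
One optimal edit sequence (insert/delete/substitute each cost 1):
  1. keep 's'
  2. keep 'e'
  3. keep 'e'
  4. insert 'd'  (+1)
Total edit operations: 1
Edit distance = 1


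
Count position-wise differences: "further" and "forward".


Comparing character by character (same length = 7):
  Pos 0: 'f' vs 'f' =
  Pos 1: 'u' vs 'o' !=
  Pos 2: 'r' vs 'r' =
  Pos 3: 't' vs 'w' !=
  Pos 4: 'h' vs 'a' !=
  Pos 5: 'e' vs 'r' !=
  Pos 6: 'r' vs 'd' !=
Hamming distance = 5


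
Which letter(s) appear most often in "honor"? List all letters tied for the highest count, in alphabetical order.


Word: "honor"
Letter counts:
  'h': 1
  'n': 1
  'o': 2
  'r': 1
Maximum count = 2
Most frequent = 'o' (2 times each)


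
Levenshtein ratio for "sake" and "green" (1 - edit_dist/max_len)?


Word 1: "sake" (length 4)
Word 2: "green" (length 5)
One optimal edit sequence:
  1. substitute 's' -> 'g'  (+1)
  2. substitute 'a' -> 'r'  (+1)
  3. substitute 'k' -> 'e'  (+1)
  4. keep 'e'
  5. insert 'n'  (+1)
Edit distance = 4
Max length = max(4, 5) = 5
Similarity = 1 - 4/5
= 0.2000


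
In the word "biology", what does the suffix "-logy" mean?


Suffix: -logy
As in: biology -> bio- + -logy
Meaning = study of


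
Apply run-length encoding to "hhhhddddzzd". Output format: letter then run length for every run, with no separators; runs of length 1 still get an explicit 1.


String: "hhhhddddzzd"
Scanning for consecutive runs:
  'h' x 4
  'd' x 4
  'z' x 2
  'd' x 1
RLE = "h4d4z2d1"


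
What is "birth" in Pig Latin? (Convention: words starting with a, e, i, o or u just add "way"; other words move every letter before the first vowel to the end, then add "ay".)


Word: "birth"
Starts with consonant(s) → move to end, add 'ay'
Consonant cluster: "b"
Pig Latin = "irthbay"


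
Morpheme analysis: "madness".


Word: "madness"
Morphemes: mad / -ness
Each morpheme carries meaning
= 2 morphemes


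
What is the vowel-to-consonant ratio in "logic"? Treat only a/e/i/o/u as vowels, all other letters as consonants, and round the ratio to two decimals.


Word: "logic"
Vowels (a,e,i,o,u): 2
Consonants: 3
Ratio = 2/3
= 0.67


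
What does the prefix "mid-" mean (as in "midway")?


Prefix: mid-
Example: midway (mid- + way)
Meaning = middle


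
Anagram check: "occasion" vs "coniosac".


Word 1: "occasion" → sorted: accinoos
Word 2: "coniosac" → sorted: accinoos
Same letters? accinoos == accinoos
Anagram = Yes


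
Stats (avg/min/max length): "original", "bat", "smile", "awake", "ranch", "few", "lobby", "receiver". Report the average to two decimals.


Lengths: "original"=8, "bat"=3, "smile"=5, "awake"=5, "ranch"=5, "few"=3, "lobby"=5, "receiver"=8
Sum = 42, Count = 8
Average = 42/8 = 5.25
= avg=5.25, min=3, max=8


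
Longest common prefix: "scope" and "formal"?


Word 1: "scope"
Word 2: "formal"
Comparing from start:
  Pos 0: 's' != 'f' (stop)
LCP = "" (length 0)


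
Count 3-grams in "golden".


Word: "golden" (length 6)
Number of 3-grams = length - 3 + 1 = 6 - 3 + 1
= 4


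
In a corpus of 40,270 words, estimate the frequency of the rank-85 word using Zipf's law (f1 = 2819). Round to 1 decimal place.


Zipf's law: f(r) = f(1) / r
f(1) = 2819
f(85) = 2819 / 85
= 33.2 occurrences


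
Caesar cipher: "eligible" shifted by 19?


Word: "eligible"
Shift: 19
Each letter → (letter + shift) mod 26:
  'e' (4) + 19 = 23 → 'x'
  'l' (11) + 19 = 4 → 'e'
  'i' (8) + 19 = 1 → 'b'
  'g' (6) + 19 = 25 → 'z'
  'i' (8) + 19 = 1 → 'b'
  'b' (1) + 19 = 20 → 'u'
  'l' (11) + 19 = 4 → 'e'
  'e' (4) + 19 = 23 → 'x'
Result = "xebzbuex"


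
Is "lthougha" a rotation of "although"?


Word: "although", Candidate: "lthougha"
Method: check if candidate is substring of word+word
"althoughalthough" contains "lthougha"? Yes
Is rotation = Yes


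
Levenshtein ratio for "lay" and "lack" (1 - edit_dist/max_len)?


Word 1: "lay" (length 3)
Word 2: "lack" (length 4)
One optimal edit sequence:
  1. keep 'l'
  2. keep 'a'
  3. insert 'c'  (+1)
  4. substitute 'y' -> 'k'  (+1)
Edit distance = 2
Max length = max(3, 4) = 4
Similarity = 1 - 2/4
= 0.5000


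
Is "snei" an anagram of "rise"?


Word 1: "rise" → sorted: eirs
Word 2: "snei" → sorted: eins
Same letters? eirs != eins
Anagram = No


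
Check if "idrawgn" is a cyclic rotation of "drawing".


Word: "drawing", Candidate: "idrawgn"
Method: check if candidate is substring of word+word
"drawingdrawing" contains "idrawgn"? No
Is rotation = No


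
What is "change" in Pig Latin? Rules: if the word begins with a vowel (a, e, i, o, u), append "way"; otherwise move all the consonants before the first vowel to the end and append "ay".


Word: "change"
Starts with consonant(s) → move to end, add 'ay'
Consonant cluster: "ch"
Pig Latin = "angechay"


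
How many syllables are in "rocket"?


Word: "rocket"
Syllable breakdown: rock-et
Counting: 2 parts
= 2 syllables


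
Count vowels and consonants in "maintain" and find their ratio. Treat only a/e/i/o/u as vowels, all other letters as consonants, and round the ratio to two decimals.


Word: "maintain"
Vowels (a,e,i,o,u): 4
Consonants: 4
Ratio = 4/4
= 1.00


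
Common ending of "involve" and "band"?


Word 1: "involve"
Word 2: "band"
Comparing from end:
  Pos -1: 'e' != 'd' (stop)
LCS = "" (length 0)


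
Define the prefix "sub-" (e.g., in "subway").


Prefix: sub-
Example: subway (sub- + way)
Meaning = under / below


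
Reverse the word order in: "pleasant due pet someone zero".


Original: "pleasant due pet someone zero"
Words (1..n): pleasant | due | pet | someone | zero
Reversed (n..1): zero | someone | pet | due | pleasant
Result = "zero someone pet due pleasant"


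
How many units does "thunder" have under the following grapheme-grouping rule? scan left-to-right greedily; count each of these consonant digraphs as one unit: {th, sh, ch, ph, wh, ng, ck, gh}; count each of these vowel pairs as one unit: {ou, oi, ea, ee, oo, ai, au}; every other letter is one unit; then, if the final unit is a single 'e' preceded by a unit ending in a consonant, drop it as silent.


Word: "thunder" (7 letters)
Left-to-right scan:
  1. 'th' (digraph)
  2. 'u' (letter)
  3. 'n' (letter)
  4. 'd' (letter)
  5. 'e' (letter)
  6. 'r' (letter)
Units from scan: 6
Sound units = 6 units


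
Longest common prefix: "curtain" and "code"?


Word 1: "curtain"
Word 2: "code"
Comparing from start:
  Pos 0: 'c' == 'c'
  Pos 1: 'u' != 'o' (stop)
LCP = "c" (length 1)


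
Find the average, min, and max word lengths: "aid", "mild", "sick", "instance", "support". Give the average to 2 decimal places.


Lengths: "aid"=3, "mild"=4, "sick"=4, "instance"=8, "support"=7
Sum = 26, Count = 5
Average = 26/5 = 5.20
= avg=5.20, min=3, max=8


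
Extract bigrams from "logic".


Word: "logic" (length 5)
Number of bigrams = 5 - 2 + 1 = 4
  Position 0: "lo"
  Position 1: "og"
  Position 2: "gi"
  Position 3: "ic"
Bigrams = "lo", "og", "gi", "ic"


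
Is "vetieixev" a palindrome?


Word: "vetieixev"
Reversed: "vexieitev"
Forward == Backward? vetieixev != vexieitev
Palindrome = No


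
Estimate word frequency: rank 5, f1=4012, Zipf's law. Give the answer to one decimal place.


Zipf's law: f(r) = f(1) / r
f(1) = 4012
f(5) = 4012 / 5
= 802.4 occurrences


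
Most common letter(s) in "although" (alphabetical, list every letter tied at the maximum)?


Word: "although"
Letter counts:
  'a': 1
  'g': 1
  'h': 2
  'l': 1
  'o': 1
  't': 1
  'u': 1
Maximum count = 2
Most frequent = 'h' (2 times each)


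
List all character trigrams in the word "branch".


Word: "branch" (length 6)
Number of trigrams = 6 - 3 + 1 = 4
  Position 0: "bra"
  Position 1: "ran"
  Position 2: "anc"
  Position 3: "nch"
Trigrams = "bra", "ran", "anc", "nch"


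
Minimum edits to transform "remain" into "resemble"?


Word 1: "remain" (length 6)
Word 2: "resemble" (length 8)
One optimal edit sequence (insert/delete/substitute each cost 1):
  1. keep 'r'
  2. insert 'e'  (+1)
  3. insert 's'  (+1)
  4. keep 'e'
  5. keep 'm'
  6. substitute 'a' -> 'b'  (+1)
  7. substitute 'i' -> 'l'  (+1)
  8. substitute 'n' -> 'e'  (+1)
Total edit operations: 5
Edit distance = 5


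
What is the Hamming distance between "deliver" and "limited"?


Comparing character by character (same length = 7):
  Pos 0: 'd' vs 'l' !=
  Pos 1: 'e' vs 'i' !=
  Pos 2: 'l' vs 'm' !=
  Pos 3: 'i' vs 'i' =
  Pos 4: 'v' vs 't' !=
  Pos 5: 'e' vs 'e' =
  Pos 6: 'r' vs 'd' !=
Hamming distance = 5


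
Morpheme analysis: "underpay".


Word: "underpay"
Morphemes: under- / pay
Each morpheme carries meaning
= 2 morphemes


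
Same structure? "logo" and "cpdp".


Pattern of "logo": [0, 1, 2, 1]
Pattern of "cpdp": [0, 1, 2, 1]
Patterns match
Same pattern = Yes


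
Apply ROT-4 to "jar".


Word: "jar"
Shift: 4
Each letter → (letter + shift) mod 26:
  'j' (9) + 4 = 13 → 'n'
  'a' (0) + 4 = 4 → 'e'
  'r' (17) + 4 = 21 → 'v'
Result = "nev"


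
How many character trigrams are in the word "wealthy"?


Word: "wealthy" (length 7)
Number of 3-grams = length - 3 + 1 = 7 - 3 + 1
= 5


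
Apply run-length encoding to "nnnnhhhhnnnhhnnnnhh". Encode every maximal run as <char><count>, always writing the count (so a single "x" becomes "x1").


String: "nnnnhhhhnnnhhnnnnhh"
Scanning for consecutive runs:
  'n' x 4
  'h' x 4
  'n' x 3
  'h' x 2
  'n' x 4
  'h' x 2
RLE = "n4h4n3h2n4h2"


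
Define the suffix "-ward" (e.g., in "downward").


Suffix: -ward
Example: downward (down + -ward)
Meaning = in the direction of


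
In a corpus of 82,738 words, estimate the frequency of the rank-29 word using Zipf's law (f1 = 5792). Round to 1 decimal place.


Zipf's law: f(r) = f(1) / r
f(1) = 5792
f(29) = 5792 / 29
= 199.7 occurrences


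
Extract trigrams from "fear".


Word: "fear" (length 4)
Number of trigrams = 4 - 3 + 1 = 2
  Position 0: "fea"
  Position 1: "ear"
Trigrams = "fea", "ear"


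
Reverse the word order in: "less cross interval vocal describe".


Original: "less cross interval vocal describe"
Words (1..n): less | cross | interval | vocal | describe
Reversed (n..1): describe | vocal | interval | cross | less
Result = "describe vocal interval cross less"


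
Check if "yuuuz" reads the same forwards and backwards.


Word: "yuuuz"
Reversed: "zuuuy"
Forward == Backward? yuuuz != zuuuy
Palindrome = No


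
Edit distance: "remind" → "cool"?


Word 1: "remind" (length 6)
Word 2: "cool" (length 4)
One optimal edit sequence (insert/delete/substitute each cost 1):
  1. delete 'r'  (+1)
  2. delete 'e'  (+1)
  3. substitute 'm' -> 'c'  (+1)
  4. substitute 'i' -> 'o'  (+1)
  5. substitute 'n' -> 'o'  (+1)
  6. substitute 'd' -> 'l'  (+1)
Total edit operations: 6
Edit distance = 6


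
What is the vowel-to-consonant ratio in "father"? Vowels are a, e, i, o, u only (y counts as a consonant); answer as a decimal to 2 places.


Word: "father"
Vowels (a,e,i,o,u): 2
Consonants: 4
Ratio = 2/4
= 0.50


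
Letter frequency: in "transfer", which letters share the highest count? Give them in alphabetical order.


Word: "transfer"
Letter counts:
  'a': 1
  'e': 1
  'f': 1
  'n': 1
  'r': 2
  's': 1
  't': 1
Maximum count = 2
Most frequent = 'r' (2 times each)


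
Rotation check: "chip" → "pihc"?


Word: "chip", Candidate: "pihc"
Method: check if candidate is substring of word+word
"chipchip" contains "pihc"? No
Is rotation = No


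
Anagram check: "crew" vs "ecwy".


Word 1: "crew" → sorted: cerw
Word 2: "ecwy" → sorted: cewy
Same letters? cerw != cewy
Anagram = No


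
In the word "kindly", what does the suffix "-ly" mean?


Suffix: -ly
As in: kindly -> kind + -ly
Meaning = in a manner


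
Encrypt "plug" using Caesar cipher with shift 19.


Word: "plug"
Shift: 19
Each letter → (letter + shift) mod 26:
  'p' (15) + 19 = 8 → 'i'
  'l' (11) + 19 = 4 → 'e'
  'u' (20) + 19 = 13 → 'n'
  'g' (6) + 19 = 25 → 'z'
Result = "ienz"


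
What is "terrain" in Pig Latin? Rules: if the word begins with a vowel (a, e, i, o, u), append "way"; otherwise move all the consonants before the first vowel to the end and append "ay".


Word: "terrain"
Starts with consonant(s) → move to end, add 'ay'
Consonant cluster: "t"
Pig Latin = "erraintay"


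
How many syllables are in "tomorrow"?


Word: "tomorrow"
Syllable breakdown: to | mor | row
Counting: 3 parts
= 3 syllables


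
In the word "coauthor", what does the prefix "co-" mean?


Prefix: co-
Example: coauthor = co- + author
Meaning = together


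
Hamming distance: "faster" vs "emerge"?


Comparing character by character (same length = 6):
  Pos 0: 'f' vs 'e' !=
  Pos 1: 'a' vs 'm' !=
  Pos 2: 's' vs 'e' !=
  Pos 3: 't' vs 'r' !=
  Pos 4: 'e' vs 'g' !=
  Pos 5: 'r' vs 'e' !=
Hamming distance = 6


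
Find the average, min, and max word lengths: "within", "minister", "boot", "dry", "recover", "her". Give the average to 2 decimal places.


Lengths: "within"=6, "minister"=8, "boot"=4, "dry"=3, "recover"=7, "her"=3
Sum = 31, Count = 6
Average = 31/6 = 5.17
= avg=5.17, min=3, max=8


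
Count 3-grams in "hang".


Word: "hang" (length 4)
Number of 3-grams = length - 3 + 1 = 4 - 3 + 1
= 2


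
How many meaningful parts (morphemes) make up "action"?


Word: "action"
Morphemes: act | -ion
Each morpheme carries meaning
= 2 morphemes


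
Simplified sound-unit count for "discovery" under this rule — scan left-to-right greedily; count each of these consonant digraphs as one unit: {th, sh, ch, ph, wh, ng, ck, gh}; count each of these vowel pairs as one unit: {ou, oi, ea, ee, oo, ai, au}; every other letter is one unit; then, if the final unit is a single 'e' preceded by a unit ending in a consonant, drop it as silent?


Word: "discovery" (9 letters)
Left-to-right scan:
  (1) 'd' (letter)
  (2) 'i' (letter)
  (3) 's' (letter)
  (4) 'c' (letter)
  (5) 'o' (letter)
  (6) 'v' (letter)
  (7) 'e' (letter)
  (8) 'r' (letter)
  (9) 'y' (letter)
Units from scan: 9
Sound units = 9 units


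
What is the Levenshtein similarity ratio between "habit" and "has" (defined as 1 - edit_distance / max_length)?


Word 1: "habit" (length 5)
Word 2: "has" (length 3)
One optimal edit sequence:
  1. keep 'h'
  2. keep 'a'
  3. delete 'b'  (+1)
  4. delete 'i'  (+1)
  5. substitute 't' -> 's'  (+1)
Edit distance = 3
Max length = max(5, 3) = 5
Similarity = 1 - 3/5
= 0.4000


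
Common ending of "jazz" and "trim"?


Word 1: "jazz"
Word 2: "trim"
Comparing from end:
  Pos -1: 'z' != 'm' (stop)
LCS = "" (length 0)


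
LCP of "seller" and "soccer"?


Word 1: "seller"
Word 2: "soccer"
Comparing from start:
  Pos 0: 's' == 's'
  Pos 1: 'e' != 'o' (stop)
LCP = "s" (length 1)


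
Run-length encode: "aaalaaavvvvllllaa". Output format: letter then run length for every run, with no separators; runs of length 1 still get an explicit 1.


String: "aaalaaavvvvllllaa"
Scanning for consecutive runs:
  'a' x 3
  'l' x 1
  'a' x 3
  'v' x 4
  'l' x 4
  'a' x 2
RLE = "a3l1a3v4l4a2"


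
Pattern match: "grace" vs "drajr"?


Pattern of "grace": [0, 1, 2, 3, 4]
Pattern of "drajr": [0, 1, 2, 3, 1]
Patterns do not match
Same pattern = No


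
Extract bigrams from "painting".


Word: "painting" (length 8)
Number of bigrams = 8 - 2 + 1 = 7
  Position 0: "pa"
  Position 1: "ai"
  Position 2: "in"
  Position 3: "nt"
  Position 4: "ti"
  Position 5: "in"
  Position 6: "ng"
Bigrams = "pa", "ai", "in", "nt", "ti", "in", "ng"


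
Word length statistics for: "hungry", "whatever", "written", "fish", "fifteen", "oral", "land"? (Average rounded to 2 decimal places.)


Lengths: "hungry"=6, "whatever"=8, "written"=7, "fish"=4, "fifteen"=7, "oral"=4, "land"=4
Sum = 40, Count = 7
Average = 40/7 = 5.71
= avg=5.71, min=4, max=8


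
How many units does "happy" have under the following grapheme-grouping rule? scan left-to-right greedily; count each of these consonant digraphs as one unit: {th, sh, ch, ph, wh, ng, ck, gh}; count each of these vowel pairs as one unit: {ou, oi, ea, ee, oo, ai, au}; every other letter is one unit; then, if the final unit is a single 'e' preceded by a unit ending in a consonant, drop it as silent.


Word: "happy" (5 letters)
Left-to-right scan:
  [1] 'h' (letter)
  [2] 'a' (letter)
  [3] 'p' (letter)
  [4] 'p' (letter)
  [5] 'y' (letter)
Units from scan: 5
Sound units = 5 units


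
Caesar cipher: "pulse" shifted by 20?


Word: "pulse"
Shift: 20
Each letter → (letter + shift) mod 26:
  'p' (15) + 20 = 9 → 'j'
  'u' (20) + 20 = 14 → 'o'
  'l' (11) + 20 = 5 → 'f'
  's' (18) + 20 = 12 → 'm'
  'e' (4) + 20 = 24 → 'y'
Result = "jofmy"


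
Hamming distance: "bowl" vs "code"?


Comparing character by character (same length = 4):
  Pos 0: 'b' vs 'c' !=
  Pos 1: 'o' vs 'o' =
  Pos 2: 'w' vs 'd' !=
  Pos 3: 'l' vs 'e' !=
Hamming distance = 3


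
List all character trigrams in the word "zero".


Word: "zero" (length 4)
Number of trigrams = 4 - 3 + 1 = 2
  Position 0: "zer"
  Position 1: "ero"
Trigrams = "zer", "ero"


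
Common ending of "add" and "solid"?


Word 1: "add"
Word 2: "solid"
Comparing from end:
  Pos -1: 'd' == 'd'
  Pos -2: 'd' != 'i' (stop)
LCS = "d" (length 1)


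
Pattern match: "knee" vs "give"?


Pattern of "knee": [0, 1, 2, 2]
Pattern of "give": [0, 1, 2, 3]
Patterns do not match
Same pattern = No


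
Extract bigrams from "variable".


Word: "variable" (length 8)
Number of bigrams = 8 - 2 + 1 = 7
  Position 0: "va"
  Position 1: "ar"
  Position 2: "ri"
  Position 3: "ia"
  Position 4: "ab"
  Position 5: "bl"
  Position 6: "le"
Bigrams = "va", "ar", "ri", "ia", "ab", "bl", "le"


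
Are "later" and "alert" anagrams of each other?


Word 1: "later" → sorted: aelrt
Word 2: "alert" → sorted: aelrt
Same letters? aelrt == aelrt
Anagram = Yes


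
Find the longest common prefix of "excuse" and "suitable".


Word 1: "excuse"
Word 2: "suitable"
Comparing from start:
  Pos 0: 'e' != 's' (stop)
LCP = "" (length 0)


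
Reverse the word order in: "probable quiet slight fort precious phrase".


Original: "probable quiet slight fort precious phrase"
Words (1..n): probable | quiet | slight | fort | precious | phrase
Reversed (n..1): phrase | precious | fort | slight | quiet | probable
Result = "phrase precious fort slight quiet probable"


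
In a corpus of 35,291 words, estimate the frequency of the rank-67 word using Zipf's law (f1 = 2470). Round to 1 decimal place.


Zipf's law: f(r) = f(1) / r
f(1) = 2470
f(67) = 2470 / 67
= 36.9 occurrences


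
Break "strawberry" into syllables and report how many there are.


Word: "strawberry"
Syllable breakdown: straw · ber · ry
Counting: 3 parts
= 3 syllables


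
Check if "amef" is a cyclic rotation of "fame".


Word: "fame", Candidate: "amef"
Method: check if candidate is substring of word+word
"famefame" contains "amef"? Yes
Is rotation = Yes


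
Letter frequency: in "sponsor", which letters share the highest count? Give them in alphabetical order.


Word: "sponsor"
Letter counts:
  'n': 1
  'o': 2
  'p': 1
  'r': 1
  's': 2
Maximum count = 2
Most frequent = 'o', 's' (2 times each)


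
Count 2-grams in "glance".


Word: "glance" (length 6)
Number of 2-grams = length - 2 + 1 = 6 - 2 + 1
= 5


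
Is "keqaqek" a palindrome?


Word: "keqaqek"
Reversed: "keqaqek"
Forward == Backward? keqaqek == keqaqek
Palindrome = Yes


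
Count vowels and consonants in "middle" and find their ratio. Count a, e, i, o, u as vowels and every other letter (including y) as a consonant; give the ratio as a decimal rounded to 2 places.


Word: "middle"
Vowels (a,e,i,o,u): 2
Consonants: 4
Ratio = 2/4
= 0.50


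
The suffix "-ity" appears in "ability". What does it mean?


Suffix: -ity
Example: ability = able + -ity, with a spelling change
Meaning = quality of


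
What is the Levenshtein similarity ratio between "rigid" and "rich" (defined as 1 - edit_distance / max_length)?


Word 1: "rigid" (length 5)
Word 2: "rich" (length 4)
One optimal edit sequence:
  1. keep 'r'
  2. keep 'i'
  3. delete 'g'  (+1)
  4. substitute 'i' -> 'c'  (+1)
  5. substitute 'd' -> 'h'  (+1)
Edit distance = 3
Max length = max(5, 4) = 5
Similarity = 1 - 3/5
= 0.4000


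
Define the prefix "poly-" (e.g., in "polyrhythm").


Prefix: poly-
Example: polyrhythm = poly- + rhythm
Meaning = many


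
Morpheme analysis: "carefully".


Word: "carefully"
Morphemes: care + -ful + -ly
Each morpheme carries meaning
= 3 morphemes


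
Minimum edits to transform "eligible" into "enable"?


Word 1: "eligible" (length 8)
Word 2: "enable" (length 6)
One optimal edit sequence (insert/delete/substitute each cost 1):
  1. keep 'e'
  2. delete 'l'  (+1)
  3. delete 'i'  (+1)
  4. substitute 'g' -> 'n'  (+1)
  5. substitute 'i' -> 'a'  (+1)
  6. keep 'b'
  7. keep 'l'
  8. keep 'e'
Total edit operations: 4
Edit distance = 4


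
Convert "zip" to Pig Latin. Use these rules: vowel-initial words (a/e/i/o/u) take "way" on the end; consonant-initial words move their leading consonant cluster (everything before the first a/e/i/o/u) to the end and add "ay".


Word: "zip"
Starts with consonant(s) → move to end, add 'ay'
Consonant cluster: "z"
Pig Latin = "ipzay"


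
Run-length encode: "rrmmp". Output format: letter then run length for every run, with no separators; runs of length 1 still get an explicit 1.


String: "rrmmp"
Scanning for consecutive runs:
  'r' x 2
  'm' x 2
  'p' x 1
RLE = "r2m2p1"


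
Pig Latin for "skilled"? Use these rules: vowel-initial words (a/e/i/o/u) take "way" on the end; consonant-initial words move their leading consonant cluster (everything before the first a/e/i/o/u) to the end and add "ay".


Word: "skilled"
Starts with consonant(s) → move to end, add 'ay'
Consonant cluster: "sk"
Pig Latin = "illedskay"


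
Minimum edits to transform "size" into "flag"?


Word 1: "size" (length 4)
Word 2: "flag" (length 4)
One optimal edit sequence (insert/delete/substitute each cost 1):
  1. substitute 's' -> 'f'  (+1)
  2. substitute 'i' -> 'l'  (+1)
  3. substitute 'z' -> 'a'  (+1)
  4. substitute 'e' -> 'g'  (+1)
Total edit operations: 4
Edit distance = 4


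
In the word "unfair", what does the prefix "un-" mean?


Prefix: un-
Example: unfair (un- + fair)
Meaning = not / reverse


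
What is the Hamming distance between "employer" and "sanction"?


Comparing character by character (same length = 8):
  Pos 0: 'e' vs 's' !=
  Pos 1: 'm' vs 'a' !=
  Pos 2: 'p' vs 'n' !=
  Pos 3: 'l' vs 'c' !=
  Pos 4: 'o' vs 't' !=
  Pos 5: 'y' vs 'i' !=
  Pos 6: 'e' vs 'o' !=
  Pos 7: 'r' vs 'n' !=
Hamming distance = 8


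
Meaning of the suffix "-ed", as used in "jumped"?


Suffix: -ed
As in: jumped -> jump + -ed
Meaning = past tense


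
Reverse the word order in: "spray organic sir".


Original: "spray organic sir"
Words (1..n): spray | organic | sir
Reversed (n..1): sir | organic | spray
Result = "sir organic spray"


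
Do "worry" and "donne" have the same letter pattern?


Pattern of "worry": [0, 1, 2, 2, 3]
Pattern of "donne": [0, 1, 2, 2, 3]
Patterns match
Same pattern = Yes


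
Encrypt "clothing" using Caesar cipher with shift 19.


Word: "clothing"
Shift: 19
Each letter → (letter + shift) mod 26:
  'c' (2) + 19 = 21 → 'v'
  'l' (11) + 19 = 4 → 'e'
  'o' (14) + 19 = 7 → 'h'
  't' (19) + 19 = 12 → 'm'
  'h' (7) + 19 = 0 → 'a'
  'i' (8) + 19 = 1 → 'b'
  'n' (13) + 19 = 6 → 'g'
  'g' (6) + 19 = 25 → 'z'
Result = "vehmabgz"


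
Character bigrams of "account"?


Word: "account" (length 7)
Number of bigrams = 7 - 2 + 1 = 6
  Position 0: "ac"
  Position 1: "cc"
  Position 2: "co"
  Position 3: "ou"
  Position 4: "un"
  Position 5: "nt"
Bigrams = "ac", "cc", "co", "ou", "un", "nt"


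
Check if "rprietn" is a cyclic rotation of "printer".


Word: "printer", Candidate: "rprietn"
Method: check if candidate is substring of word+word
"printerprinter" contains "rprietn"? No
Is rotation = No


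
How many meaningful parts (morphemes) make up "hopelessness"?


Word: "hopelessness"
Morphemes: hope / -less / -ness
Each morpheme carries meaning
= 3 morphemes


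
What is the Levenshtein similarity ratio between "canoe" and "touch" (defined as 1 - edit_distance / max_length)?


Word 1: "canoe" (length 5)
Word 2: "touch" (length 5)
One optimal edit sequence:
  1. substitute 'c' -> 't'  (+1)
  2. substitute 'a' -> 'o'  (+1)
  3. substitute 'n' -> 'u'  (+1)
  4. substitute 'o' -> 'c'  (+1)
  5. substitute 'e' -> 'h'  (+1)
Edit distance = 5
Max length = max(5, 5) = 5
Similarity = 1 - 5/5
= 0.0000


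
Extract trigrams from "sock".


Word: "sock" (length 4)
Number of trigrams = 4 - 3 + 1 = 2
  Position 0: "soc"
  Position 1: "ock"
Trigrams = "soc", "ock"


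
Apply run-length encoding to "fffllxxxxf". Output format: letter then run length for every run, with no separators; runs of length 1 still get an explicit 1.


String: "fffllxxxxf"
Scanning for consecutive runs:
  'f' x 3
  'l' x 2
  'x' x 4
  'f' x 1
RLE = "f3l2x4f1"


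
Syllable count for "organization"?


Word: "organization"
Syllable breakdown: or | gan | i | za | tion
Counting: 5 parts
= 5 syllables


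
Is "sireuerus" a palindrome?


Word: "sireuerus"
Reversed: "sureueris"
Forward == Backward? sireuerus != sureueris
Palindrome = No


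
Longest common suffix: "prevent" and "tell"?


Word 1: "prevent"
Word 2: "tell"
Comparing from end:
  Pos -1: 't' != 'l' (stop)
LCS = "" (length 0)


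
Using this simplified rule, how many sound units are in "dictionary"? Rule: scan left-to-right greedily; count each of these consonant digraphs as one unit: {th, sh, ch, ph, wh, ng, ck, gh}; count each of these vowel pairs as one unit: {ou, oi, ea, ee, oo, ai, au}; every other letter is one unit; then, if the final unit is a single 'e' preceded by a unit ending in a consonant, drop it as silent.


Word: "dictionary" (10 letters)
Left-to-right scan:
  1. 'd' (letter)
  2. 'i' (letter)
  3. 'c' (letter)
  4. 't' (letter)
  5. 'i' (letter)
  6. 'o' (letter)
  7. 'n' (letter)
  8. 'a' (letter)
  9. 'r' (letter)
  10. 'y' (letter)
Units from scan: 10
Sound units = 10 units


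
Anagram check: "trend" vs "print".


Word 1: "trend" → sorted: denrt
Word 2: "print" → sorted: inprt
Same letters? denrt != inprt
Anagram = No


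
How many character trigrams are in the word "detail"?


Word: "detail" (length 6)
Number of 3-grams = length - 3 + 1 = 6 - 3 + 1
= 4


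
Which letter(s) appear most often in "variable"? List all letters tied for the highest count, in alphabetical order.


Word: "variable"
Letter counts:
  'a': 2
  'b': 1
  'e': 1
  'i': 1
  'l': 1
  'r': 1
  'v': 1
Maximum count = 2
Most frequent = 'a' (2 times each)


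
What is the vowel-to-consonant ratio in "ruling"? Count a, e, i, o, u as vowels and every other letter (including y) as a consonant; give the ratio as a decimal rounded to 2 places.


Word: "ruling"
Vowels (a,e,i,o,u): 2
Consonants: 4
Ratio = 2/4
= 0.50
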